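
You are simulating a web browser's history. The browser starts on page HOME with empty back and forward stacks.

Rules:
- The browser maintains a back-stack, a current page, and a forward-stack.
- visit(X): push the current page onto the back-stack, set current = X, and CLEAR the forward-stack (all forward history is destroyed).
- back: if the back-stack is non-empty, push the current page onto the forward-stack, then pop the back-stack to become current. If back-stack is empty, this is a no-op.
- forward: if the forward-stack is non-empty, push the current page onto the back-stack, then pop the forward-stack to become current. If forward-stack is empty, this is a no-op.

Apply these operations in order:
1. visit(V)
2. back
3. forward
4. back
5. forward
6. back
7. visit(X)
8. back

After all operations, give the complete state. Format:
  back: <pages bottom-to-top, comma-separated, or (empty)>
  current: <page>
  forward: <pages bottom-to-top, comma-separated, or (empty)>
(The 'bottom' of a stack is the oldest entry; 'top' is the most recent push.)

After 1 (visit(V)): cur=V back=1 fwd=0
After 2 (back): cur=HOME back=0 fwd=1
After 3 (forward): cur=V back=1 fwd=0
After 4 (back): cur=HOME back=0 fwd=1
After 5 (forward): cur=V back=1 fwd=0
After 6 (back): cur=HOME back=0 fwd=1
After 7 (visit(X)): cur=X back=1 fwd=0
After 8 (back): cur=HOME back=0 fwd=1

Answer: back: (empty)
current: HOME
forward: X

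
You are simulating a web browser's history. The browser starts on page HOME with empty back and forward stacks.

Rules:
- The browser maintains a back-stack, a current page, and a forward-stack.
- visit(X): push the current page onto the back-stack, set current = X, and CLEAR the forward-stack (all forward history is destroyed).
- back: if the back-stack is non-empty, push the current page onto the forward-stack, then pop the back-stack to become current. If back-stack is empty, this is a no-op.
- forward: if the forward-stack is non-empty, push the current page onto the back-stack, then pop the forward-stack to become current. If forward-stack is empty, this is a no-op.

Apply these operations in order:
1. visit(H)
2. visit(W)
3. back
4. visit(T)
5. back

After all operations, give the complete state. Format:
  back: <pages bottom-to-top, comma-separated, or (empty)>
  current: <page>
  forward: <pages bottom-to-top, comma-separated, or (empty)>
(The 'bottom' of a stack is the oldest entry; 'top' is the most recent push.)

After 1 (visit(H)): cur=H back=1 fwd=0
After 2 (visit(W)): cur=W back=2 fwd=0
After 3 (back): cur=H back=1 fwd=1
After 4 (visit(T)): cur=T back=2 fwd=0
After 5 (back): cur=H back=1 fwd=1

Answer: back: HOME
current: H
forward: T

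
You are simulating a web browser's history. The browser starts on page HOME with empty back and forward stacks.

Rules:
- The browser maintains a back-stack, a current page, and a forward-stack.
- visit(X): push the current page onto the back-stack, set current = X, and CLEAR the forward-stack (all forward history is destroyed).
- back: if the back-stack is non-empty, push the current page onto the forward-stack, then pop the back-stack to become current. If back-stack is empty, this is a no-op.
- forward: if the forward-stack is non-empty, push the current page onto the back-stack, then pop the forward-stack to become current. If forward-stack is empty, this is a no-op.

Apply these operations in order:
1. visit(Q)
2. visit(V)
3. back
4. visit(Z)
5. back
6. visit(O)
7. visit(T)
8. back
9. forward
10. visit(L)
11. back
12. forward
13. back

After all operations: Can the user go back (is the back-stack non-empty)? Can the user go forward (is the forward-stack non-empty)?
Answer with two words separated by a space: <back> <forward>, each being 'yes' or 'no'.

Answer: yes yes

Derivation:
After 1 (visit(Q)): cur=Q back=1 fwd=0
After 2 (visit(V)): cur=V back=2 fwd=0
After 3 (back): cur=Q back=1 fwd=1
After 4 (visit(Z)): cur=Z back=2 fwd=0
After 5 (back): cur=Q back=1 fwd=1
After 6 (visit(O)): cur=O back=2 fwd=0
After 7 (visit(T)): cur=T back=3 fwd=0
After 8 (back): cur=O back=2 fwd=1
After 9 (forward): cur=T back=3 fwd=0
After 10 (visit(L)): cur=L back=4 fwd=0
After 11 (back): cur=T back=3 fwd=1
After 12 (forward): cur=L back=4 fwd=0
After 13 (back): cur=T back=3 fwd=1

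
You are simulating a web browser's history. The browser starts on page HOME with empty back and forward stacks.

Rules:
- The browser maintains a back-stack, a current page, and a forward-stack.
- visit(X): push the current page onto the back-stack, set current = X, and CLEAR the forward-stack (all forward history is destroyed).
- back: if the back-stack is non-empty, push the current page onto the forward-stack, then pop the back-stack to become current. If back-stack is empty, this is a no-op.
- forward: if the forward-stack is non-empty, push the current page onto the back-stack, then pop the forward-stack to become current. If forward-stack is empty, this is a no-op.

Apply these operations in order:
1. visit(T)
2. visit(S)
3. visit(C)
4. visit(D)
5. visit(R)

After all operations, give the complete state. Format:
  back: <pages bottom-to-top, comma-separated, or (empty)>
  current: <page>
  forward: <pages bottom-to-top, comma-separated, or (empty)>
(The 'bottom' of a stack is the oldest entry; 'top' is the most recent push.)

Answer: back: HOME,T,S,C,D
current: R
forward: (empty)

Derivation:
After 1 (visit(T)): cur=T back=1 fwd=0
After 2 (visit(S)): cur=S back=2 fwd=0
After 3 (visit(C)): cur=C back=3 fwd=0
After 4 (visit(D)): cur=D back=4 fwd=0
After 5 (visit(R)): cur=R back=5 fwd=0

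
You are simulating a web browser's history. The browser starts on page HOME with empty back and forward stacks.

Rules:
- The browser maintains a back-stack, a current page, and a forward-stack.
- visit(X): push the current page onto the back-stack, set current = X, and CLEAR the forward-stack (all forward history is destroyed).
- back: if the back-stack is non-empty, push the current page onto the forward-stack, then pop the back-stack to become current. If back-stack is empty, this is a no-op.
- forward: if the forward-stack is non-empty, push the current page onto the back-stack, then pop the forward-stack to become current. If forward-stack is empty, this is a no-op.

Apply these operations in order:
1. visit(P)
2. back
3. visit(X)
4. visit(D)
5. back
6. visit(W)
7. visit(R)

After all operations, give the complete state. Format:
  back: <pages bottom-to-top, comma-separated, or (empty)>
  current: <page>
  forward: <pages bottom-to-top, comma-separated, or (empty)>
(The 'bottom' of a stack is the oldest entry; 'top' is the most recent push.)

After 1 (visit(P)): cur=P back=1 fwd=0
After 2 (back): cur=HOME back=0 fwd=1
After 3 (visit(X)): cur=X back=1 fwd=0
After 4 (visit(D)): cur=D back=2 fwd=0
After 5 (back): cur=X back=1 fwd=1
After 6 (visit(W)): cur=W back=2 fwd=0
After 7 (visit(R)): cur=R back=3 fwd=0

Answer: back: HOME,X,W
current: R
forward: (empty)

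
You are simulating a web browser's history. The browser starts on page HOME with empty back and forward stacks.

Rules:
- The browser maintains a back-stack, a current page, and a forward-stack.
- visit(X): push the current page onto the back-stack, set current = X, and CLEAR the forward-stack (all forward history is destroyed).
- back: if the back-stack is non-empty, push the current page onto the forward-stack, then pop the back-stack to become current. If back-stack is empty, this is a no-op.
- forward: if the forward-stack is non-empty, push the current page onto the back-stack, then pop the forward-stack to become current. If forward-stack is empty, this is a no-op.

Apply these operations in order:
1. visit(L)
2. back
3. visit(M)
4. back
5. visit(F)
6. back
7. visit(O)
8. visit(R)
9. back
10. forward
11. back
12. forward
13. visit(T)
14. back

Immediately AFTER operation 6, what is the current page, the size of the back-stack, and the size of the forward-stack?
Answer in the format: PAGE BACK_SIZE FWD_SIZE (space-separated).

After 1 (visit(L)): cur=L back=1 fwd=0
After 2 (back): cur=HOME back=0 fwd=1
After 3 (visit(M)): cur=M back=1 fwd=0
After 4 (back): cur=HOME back=0 fwd=1
After 5 (visit(F)): cur=F back=1 fwd=0
After 6 (back): cur=HOME back=0 fwd=1

HOME 0 1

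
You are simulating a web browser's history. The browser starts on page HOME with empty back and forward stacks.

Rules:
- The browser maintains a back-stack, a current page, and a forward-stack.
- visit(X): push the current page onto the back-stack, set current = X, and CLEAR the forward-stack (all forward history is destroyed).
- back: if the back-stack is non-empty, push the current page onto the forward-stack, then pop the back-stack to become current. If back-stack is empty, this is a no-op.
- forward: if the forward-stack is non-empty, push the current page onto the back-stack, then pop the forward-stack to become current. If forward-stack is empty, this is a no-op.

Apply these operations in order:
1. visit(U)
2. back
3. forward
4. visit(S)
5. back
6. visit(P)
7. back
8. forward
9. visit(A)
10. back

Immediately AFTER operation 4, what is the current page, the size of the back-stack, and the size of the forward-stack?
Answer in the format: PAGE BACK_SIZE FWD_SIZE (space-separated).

After 1 (visit(U)): cur=U back=1 fwd=0
After 2 (back): cur=HOME back=0 fwd=1
After 3 (forward): cur=U back=1 fwd=0
After 4 (visit(S)): cur=S back=2 fwd=0

S 2 0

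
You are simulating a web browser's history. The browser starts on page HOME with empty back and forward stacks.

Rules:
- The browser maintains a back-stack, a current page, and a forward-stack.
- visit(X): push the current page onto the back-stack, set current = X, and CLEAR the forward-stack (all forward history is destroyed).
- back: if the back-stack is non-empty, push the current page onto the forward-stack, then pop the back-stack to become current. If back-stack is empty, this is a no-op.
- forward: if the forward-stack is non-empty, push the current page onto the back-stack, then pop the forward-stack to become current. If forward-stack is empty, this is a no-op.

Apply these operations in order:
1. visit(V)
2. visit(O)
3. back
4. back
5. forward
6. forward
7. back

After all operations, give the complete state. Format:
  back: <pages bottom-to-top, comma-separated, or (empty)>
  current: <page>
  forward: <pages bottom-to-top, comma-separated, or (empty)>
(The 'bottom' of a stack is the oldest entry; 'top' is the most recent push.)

Answer: back: HOME
current: V
forward: O

Derivation:
After 1 (visit(V)): cur=V back=1 fwd=0
After 2 (visit(O)): cur=O back=2 fwd=0
After 3 (back): cur=V back=1 fwd=1
After 4 (back): cur=HOME back=0 fwd=2
After 5 (forward): cur=V back=1 fwd=1
After 6 (forward): cur=O back=2 fwd=0
After 7 (back): cur=V back=1 fwd=1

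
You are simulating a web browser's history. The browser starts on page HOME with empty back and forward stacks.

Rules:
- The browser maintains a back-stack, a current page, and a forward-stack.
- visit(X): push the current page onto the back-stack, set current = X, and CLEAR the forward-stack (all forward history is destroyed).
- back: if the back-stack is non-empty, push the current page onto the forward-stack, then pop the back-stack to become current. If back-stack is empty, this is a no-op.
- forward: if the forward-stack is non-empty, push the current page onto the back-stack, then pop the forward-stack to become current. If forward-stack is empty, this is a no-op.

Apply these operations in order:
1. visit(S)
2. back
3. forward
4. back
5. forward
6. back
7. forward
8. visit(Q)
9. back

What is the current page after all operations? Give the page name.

Answer: S

Derivation:
After 1 (visit(S)): cur=S back=1 fwd=0
After 2 (back): cur=HOME back=0 fwd=1
After 3 (forward): cur=S back=1 fwd=0
After 4 (back): cur=HOME back=0 fwd=1
After 5 (forward): cur=S back=1 fwd=0
After 6 (back): cur=HOME back=0 fwd=1
After 7 (forward): cur=S back=1 fwd=0
After 8 (visit(Q)): cur=Q back=2 fwd=0
After 9 (back): cur=S back=1 fwd=1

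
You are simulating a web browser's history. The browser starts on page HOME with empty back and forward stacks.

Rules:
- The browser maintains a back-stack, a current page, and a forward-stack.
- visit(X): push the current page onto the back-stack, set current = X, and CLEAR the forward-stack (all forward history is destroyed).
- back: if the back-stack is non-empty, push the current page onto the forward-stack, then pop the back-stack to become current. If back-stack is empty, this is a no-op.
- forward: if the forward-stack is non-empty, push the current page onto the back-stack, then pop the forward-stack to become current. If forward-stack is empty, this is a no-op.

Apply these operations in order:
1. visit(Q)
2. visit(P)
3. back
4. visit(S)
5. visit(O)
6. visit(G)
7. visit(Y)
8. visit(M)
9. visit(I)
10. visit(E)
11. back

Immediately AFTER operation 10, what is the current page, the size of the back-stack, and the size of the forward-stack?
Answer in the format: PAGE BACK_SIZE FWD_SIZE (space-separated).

After 1 (visit(Q)): cur=Q back=1 fwd=0
After 2 (visit(P)): cur=P back=2 fwd=0
After 3 (back): cur=Q back=1 fwd=1
After 4 (visit(S)): cur=S back=2 fwd=0
After 5 (visit(O)): cur=O back=3 fwd=0
After 6 (visit(G)): cur=G back=4 fwd=0
After 7 (visit(Y)): cur=Y back=5 fwd=0
After 8 (visit(M)): cur=M back=6 fwd=0
After 9 (visit(I)): cur=I back=7 fwd=0
After 10 (visit(E)): cur=E back=8 fwd=0

E 8 0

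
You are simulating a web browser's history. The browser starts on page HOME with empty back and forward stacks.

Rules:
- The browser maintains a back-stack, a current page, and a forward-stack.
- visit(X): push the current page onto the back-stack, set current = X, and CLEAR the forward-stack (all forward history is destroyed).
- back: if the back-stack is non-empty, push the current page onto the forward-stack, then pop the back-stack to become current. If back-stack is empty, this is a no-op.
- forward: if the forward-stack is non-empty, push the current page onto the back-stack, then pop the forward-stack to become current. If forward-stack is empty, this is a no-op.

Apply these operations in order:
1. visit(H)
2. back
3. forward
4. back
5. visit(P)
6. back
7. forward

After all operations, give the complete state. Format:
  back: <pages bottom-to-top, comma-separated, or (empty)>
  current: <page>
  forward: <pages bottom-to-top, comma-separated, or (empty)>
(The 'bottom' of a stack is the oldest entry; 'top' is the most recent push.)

Answer: back: HOME
current: P
forward: (empty)

Derivation:
After 1 (visit(H)): cur=H back=1 fwd=0
After 2 (back): cur=HOME back=0 fwd=1
After 3 (forward): cur=H back=1 fwd=0
After 4 (back): cur=HOME back=0 fwd=1
After 5 (visit(P)): cur=P back=1 fwd=0
After 6 (back): cur=HOME back=0 fwd=1
After 7 (forward): cur=P back=1 fwd=0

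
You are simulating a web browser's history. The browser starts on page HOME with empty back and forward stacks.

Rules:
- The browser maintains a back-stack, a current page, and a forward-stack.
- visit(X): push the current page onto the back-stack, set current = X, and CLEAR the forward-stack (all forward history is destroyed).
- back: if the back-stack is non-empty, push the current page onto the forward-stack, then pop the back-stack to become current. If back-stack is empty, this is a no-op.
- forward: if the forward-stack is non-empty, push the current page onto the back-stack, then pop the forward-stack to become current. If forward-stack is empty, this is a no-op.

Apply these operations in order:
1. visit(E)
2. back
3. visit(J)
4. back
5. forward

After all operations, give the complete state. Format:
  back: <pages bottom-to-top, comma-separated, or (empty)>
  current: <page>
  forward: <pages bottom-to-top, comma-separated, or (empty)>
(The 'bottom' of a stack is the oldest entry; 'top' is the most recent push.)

After 1 (visit(E)): cur=E back=1 fwd=0
After 2 (back): cur=HOME back=0 fwd=1
After 3 (visit(J)): cur=J back=1 fwd=0
After 4 (back): cur=HOME back=0 fwd=1
After 5 (forward): cur=J back=1 fwd=0

Answer: back: HOME
current: J
forward: (empty)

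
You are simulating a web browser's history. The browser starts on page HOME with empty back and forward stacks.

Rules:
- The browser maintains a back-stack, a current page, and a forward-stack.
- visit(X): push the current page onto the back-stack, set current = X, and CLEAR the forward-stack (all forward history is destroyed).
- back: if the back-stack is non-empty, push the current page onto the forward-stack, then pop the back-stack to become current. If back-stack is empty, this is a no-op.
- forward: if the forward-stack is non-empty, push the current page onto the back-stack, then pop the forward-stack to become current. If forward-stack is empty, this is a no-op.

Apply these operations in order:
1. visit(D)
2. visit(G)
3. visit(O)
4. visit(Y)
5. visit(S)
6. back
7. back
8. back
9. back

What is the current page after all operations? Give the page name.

After 1 (visit(D)): cur=D back=1 fwd=0
After 2 (visit(G)): cur=G back=2 fwd=0
After 3 (visit(O)): cur=O back=3 fwd=0
After 4 (visit(Y)): cur=Y back=4 fwd=0
After 5 (visit(S)): cur=S back=5 fwd=0
After 6 (back): cur=Y back=4 fwd=1
After 7 (back): cur=O back=3 fwd=2
After 8 (back): cur=G back=2 fwd=3
After 9 (back): cur=D back=1 fwd=4

Answer: D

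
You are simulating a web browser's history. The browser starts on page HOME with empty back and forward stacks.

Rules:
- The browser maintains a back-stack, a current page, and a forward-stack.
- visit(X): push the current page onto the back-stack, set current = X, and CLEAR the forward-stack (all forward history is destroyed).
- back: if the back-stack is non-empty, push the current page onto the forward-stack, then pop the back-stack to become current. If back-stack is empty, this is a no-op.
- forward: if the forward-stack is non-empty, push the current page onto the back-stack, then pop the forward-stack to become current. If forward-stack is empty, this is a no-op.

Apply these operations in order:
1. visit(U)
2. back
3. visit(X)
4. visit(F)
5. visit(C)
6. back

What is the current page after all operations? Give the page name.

Answer: F

Derivation:
After 1 (visit(U)): cur=U back=1 fwd=0
After 2 (back): cur=HOME back=0 fwd=1
After 3 (visit(X)): cur=X back=1 fwd=0
After 4 (visit(F)): cur=F back=2 fwd=0
After 5 (visit(C)): cur=C back=3 fwd=0
After 6 (back): cur=F back=2 fwd=1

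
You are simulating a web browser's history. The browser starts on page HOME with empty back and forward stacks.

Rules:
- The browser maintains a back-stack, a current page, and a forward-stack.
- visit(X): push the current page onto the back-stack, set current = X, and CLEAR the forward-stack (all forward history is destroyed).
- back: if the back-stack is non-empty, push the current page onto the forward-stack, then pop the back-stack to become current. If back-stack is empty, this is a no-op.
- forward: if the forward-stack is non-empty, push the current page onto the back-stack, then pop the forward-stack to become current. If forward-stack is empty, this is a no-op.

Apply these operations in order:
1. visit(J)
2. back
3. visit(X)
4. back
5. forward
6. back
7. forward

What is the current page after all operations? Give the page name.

After 1 (visit(J)): cur=J back=1 fwd=0
After 2 (back): cur=HOME back=0 fwd=1
After 3 (visit(X)): cur=X back=1 fwd=0
After 4 (back): cur=HOME back=0 fwd=1
After 5 (forward): cur=X back=1 fwd=0
After 6 (back): cur=HOME back=0 fwd=1
After 7 (forward): cur=X back=1 fwd=0

Answer: X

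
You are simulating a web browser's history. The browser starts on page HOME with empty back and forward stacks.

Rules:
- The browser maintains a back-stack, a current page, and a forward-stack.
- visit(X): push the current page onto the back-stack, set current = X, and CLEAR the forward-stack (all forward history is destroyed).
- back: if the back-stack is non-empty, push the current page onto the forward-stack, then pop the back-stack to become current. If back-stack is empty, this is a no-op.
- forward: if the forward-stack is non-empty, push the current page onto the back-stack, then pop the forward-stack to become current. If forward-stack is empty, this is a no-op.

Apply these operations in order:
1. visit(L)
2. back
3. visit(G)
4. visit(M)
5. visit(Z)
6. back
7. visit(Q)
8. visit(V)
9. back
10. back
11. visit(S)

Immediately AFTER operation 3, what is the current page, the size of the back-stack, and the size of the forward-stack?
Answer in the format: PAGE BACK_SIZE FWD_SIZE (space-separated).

After 1 (visit(L)): cur=L back=1 fwd=0
After 2 (back): cur=HOME back=0 fwd=1
After 3 (visit(G)): cur=G back=1 fwd=0

G 1 0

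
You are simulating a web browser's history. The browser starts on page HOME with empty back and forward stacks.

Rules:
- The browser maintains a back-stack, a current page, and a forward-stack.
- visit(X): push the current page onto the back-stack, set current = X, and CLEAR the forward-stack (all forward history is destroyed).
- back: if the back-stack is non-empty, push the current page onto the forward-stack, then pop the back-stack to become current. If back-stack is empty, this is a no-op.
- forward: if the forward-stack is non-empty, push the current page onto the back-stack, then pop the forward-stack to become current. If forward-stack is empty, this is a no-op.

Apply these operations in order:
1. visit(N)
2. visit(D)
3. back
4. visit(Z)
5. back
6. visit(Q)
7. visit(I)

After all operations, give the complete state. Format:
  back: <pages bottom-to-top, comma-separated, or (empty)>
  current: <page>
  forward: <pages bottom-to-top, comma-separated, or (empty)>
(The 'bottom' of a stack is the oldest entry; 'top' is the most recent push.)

Answer: back: HOME,N,Q
current: I
forward: (empty)

Derivation:
After 1 (visit(N)): cur=N back=1 fwd=0
After 2 (visit(D)): cur=D back=2 fwd=0
After 3 (back): cur=N back=1 fwd=1
After 4 (visit(Z)): cur=Z back=2 fwd=0
After 5 (back): cur=N back=1 fwd=1
After 6 (visit(Q)): cur=Q back=2 fwd=0
After 7 (visit(I)): cur=I back=3 fwd=0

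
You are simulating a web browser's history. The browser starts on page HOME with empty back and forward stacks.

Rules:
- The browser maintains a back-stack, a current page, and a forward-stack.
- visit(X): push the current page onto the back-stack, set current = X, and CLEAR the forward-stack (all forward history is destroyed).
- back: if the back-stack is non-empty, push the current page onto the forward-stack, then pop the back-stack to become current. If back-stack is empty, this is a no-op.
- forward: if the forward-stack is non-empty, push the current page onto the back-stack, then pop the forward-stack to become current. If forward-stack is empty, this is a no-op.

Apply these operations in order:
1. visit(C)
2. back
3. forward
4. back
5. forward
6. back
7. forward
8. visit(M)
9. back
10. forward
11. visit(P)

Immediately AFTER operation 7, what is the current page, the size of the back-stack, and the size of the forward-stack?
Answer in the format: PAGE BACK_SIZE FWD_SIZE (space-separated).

After 1 (visit(C)): cur=C back=1 fwd=0
After 2 (back): cur=HOME back=0 fwd=1
After 3 (forward): cur=C back=1 fwd=0
After 4 (back): cur=HOME back=0 fwd=1
After 5 (forward): cur=C back=1 fwd=0
After 6 (back): cur=HOME back=0 fwd=1
After 7 (forward): cur=C back=1 fwd=0

C 1 0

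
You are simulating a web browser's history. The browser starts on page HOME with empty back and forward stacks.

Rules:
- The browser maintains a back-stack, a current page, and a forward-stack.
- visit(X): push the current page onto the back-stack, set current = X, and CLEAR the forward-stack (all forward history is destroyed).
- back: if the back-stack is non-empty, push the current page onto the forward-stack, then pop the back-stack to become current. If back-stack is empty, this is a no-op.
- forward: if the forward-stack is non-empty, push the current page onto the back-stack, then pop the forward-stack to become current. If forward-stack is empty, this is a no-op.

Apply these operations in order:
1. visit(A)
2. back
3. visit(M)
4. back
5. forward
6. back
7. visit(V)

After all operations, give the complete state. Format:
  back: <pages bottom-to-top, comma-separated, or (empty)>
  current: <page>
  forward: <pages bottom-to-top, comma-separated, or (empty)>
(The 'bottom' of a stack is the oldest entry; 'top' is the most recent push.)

Answer: back: HOME
current: V
forward: (empty)

Derivation:
After 1 (visit(A)): cur=A back=1 fwd=0
After 2 (back): cur=HOME back=0 fwd=1
After 3 (visit(M)): cur=M back=1 fwd=0
After 4 (back): cur=HOME back=0 fwd=1
After 5 (forward): cur=M back=1 fwd=0
After 6 (back): cur=HOME back=0 fwd=1
After 7 (visit(V)): cur=V back=1 fwd=0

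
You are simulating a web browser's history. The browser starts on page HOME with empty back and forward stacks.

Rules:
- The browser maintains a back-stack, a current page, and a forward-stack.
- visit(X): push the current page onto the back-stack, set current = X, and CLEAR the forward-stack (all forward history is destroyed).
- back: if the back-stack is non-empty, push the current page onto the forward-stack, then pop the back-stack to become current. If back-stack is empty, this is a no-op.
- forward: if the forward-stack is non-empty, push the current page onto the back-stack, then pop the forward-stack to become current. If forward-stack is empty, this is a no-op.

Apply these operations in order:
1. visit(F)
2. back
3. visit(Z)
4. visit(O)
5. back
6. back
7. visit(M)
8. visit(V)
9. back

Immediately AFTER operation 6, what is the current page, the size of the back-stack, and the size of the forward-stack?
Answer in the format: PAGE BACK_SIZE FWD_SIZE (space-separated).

After 1 (visit(F)): cur=F back=1 fwd=0
After 2 (back): cur=HOME back=0 fwd=1
After 3 (visit(Z)): cur=Z back=1 fwd=0
After 4 (visit(O)): cur=O back=2 fwd=0
After 5 (back): cur=Z back=1 fwd=1
After 6 (back): cur=HOME back=0 fwd=2

HOME 0 2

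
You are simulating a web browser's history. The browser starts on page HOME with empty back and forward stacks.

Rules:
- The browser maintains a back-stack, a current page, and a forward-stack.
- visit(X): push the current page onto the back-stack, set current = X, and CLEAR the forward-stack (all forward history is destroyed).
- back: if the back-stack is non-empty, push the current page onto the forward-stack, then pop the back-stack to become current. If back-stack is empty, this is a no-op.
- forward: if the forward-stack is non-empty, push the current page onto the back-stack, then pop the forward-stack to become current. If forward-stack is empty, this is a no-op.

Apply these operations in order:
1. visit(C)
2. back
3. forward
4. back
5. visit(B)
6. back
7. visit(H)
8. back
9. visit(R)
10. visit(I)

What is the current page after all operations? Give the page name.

After 1 (visit(C)): cur=C back=1 fwd=0
After 2 (back): cur=HOME back=0 fwd=1
After 3 (forward): cur=C back=1 fwd=0
After 4 (back): cur=HOME back=0 fwd=1
After 5 (visit(B)): cur=B back=1 fwd=0
After 6 (back): cur=HOME back=0 fwd=1
After 7 (visit(H)): cur=H back=1 fwd=0
After 8 (back): cur=HOME back=0 fwd=1
After 9 (visit(R)): cur=R back=1 fwd=0
After 10 (visit(I)): cur=I back=2 fwd=0

Answer: I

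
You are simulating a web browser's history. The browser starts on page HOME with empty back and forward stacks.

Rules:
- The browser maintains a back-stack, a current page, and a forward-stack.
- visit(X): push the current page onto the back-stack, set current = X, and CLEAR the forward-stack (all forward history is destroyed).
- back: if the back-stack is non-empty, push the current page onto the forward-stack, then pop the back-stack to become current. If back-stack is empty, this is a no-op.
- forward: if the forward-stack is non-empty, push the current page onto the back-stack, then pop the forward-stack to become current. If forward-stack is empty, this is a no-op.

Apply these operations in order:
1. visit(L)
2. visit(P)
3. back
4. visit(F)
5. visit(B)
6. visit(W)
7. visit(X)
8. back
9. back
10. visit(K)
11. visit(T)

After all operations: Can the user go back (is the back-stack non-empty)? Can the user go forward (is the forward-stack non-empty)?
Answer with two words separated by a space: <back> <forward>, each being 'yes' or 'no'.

Answer: yes no

Derivation:
After 1 (visit(L)): cur=L back=1 fwd=0
After 2 (visit(P)): cur=P back=2 fwd=0
After 3 (back): cur=L back=1 fwd=1
After 4 (visit(F)): cur=F back=2 fwd=0
After 5 (visit(B)): cur=B back=3 fwd=0
After 6 (visit(W)): cur=W back=4 fwd=0
After 7 (visit(X)): cur=X back=5 fwd=0
After 8 (back): cur=W back=4 fwd=1
After 9 (back): cur=B back=3 fwd=2
After 10 (visit(K)): cur=K back=4 fwd=0
After 11 (visit(T)): cur=T back=5 fwd=0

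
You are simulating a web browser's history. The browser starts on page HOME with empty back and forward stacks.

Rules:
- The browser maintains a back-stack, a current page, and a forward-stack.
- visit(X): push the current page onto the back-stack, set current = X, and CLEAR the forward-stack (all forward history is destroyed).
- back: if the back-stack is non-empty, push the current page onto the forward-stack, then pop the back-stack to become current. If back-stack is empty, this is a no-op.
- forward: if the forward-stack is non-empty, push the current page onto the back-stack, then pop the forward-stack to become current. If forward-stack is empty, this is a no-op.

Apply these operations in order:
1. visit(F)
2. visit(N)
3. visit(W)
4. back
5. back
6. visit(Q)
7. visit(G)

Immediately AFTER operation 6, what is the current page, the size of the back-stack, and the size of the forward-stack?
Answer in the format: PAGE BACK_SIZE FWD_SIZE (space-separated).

After 1 (visit(F)): cur=F back=1 fwd=0
After 2 (visit(N)): cur=N back=2 fwd=0
After 3 (visit(W)): cur=W back=3 fwd=0
After 4 (back): cur=N back=2 fwd=1
After 5 (back): cur=F back=1 fwd=2
After 6 (visit(Q)): cur=Q back=2 fwd=0

Q 2 0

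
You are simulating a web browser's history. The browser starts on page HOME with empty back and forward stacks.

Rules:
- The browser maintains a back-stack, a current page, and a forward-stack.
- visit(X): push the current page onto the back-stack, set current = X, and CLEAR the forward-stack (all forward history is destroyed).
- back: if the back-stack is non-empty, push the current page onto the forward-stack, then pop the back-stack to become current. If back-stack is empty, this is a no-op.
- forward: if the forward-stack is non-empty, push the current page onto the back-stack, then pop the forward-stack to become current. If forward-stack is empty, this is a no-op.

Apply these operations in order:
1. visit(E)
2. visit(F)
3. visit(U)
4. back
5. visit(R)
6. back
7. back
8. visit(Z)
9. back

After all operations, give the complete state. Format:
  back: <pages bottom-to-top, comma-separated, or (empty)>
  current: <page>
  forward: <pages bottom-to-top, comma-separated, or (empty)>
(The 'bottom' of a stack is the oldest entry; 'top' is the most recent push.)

After 1 (visit(E)): cur=E back=1 fwd=0
After 2 (visit(F)): cur=F back=2 fwd=0
After 3 (visit(U)): cur=U back=3 fwd=0
After 4 (back): cur=F back=2 fwd=1
After 5 (visit(R)): cur=R back=3 fwd=0
After 6 (back): cur=F back=2 fwd=1
After 7 (back): cur=E back=1 fwd=2
After 8 (visit(Z)): cur=Z back=2 fwd=0
After 9 (back): cur=E back=1 fwd=1

Answer: back: HOME
current: E
forward: Z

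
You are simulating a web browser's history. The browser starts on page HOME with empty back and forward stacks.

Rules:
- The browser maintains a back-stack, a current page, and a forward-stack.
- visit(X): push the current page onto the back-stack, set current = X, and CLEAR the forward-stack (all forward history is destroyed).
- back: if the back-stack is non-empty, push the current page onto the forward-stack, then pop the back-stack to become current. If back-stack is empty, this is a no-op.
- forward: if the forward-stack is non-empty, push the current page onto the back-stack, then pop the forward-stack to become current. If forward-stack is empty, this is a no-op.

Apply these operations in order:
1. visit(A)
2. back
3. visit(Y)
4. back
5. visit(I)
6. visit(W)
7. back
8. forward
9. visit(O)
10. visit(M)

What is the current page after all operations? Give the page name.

Answer: M

Derivation:
After 1 (visit(A)): cur=A back=1 fwd=0
After 2 (back): cur=HOME back=0 fwd=1
After 3 (visit(Y)): cur=Y back=1 fwd=0
After 4 (back): cur=HOME back=0 fwd=1
After 5 (visit(I)): cur=I back=1 fwd=0
After 6 (visit(W)): cur=W back=2 fwd=0
After 7 (back): cur=I back=1 fwd=1
After 8 (forward): cur=W back=2 fwd=0
After 9 (visit(O)): cur=O back=3 fwd=0
After 10 (visit(M)): cur=M back=4 fwd=0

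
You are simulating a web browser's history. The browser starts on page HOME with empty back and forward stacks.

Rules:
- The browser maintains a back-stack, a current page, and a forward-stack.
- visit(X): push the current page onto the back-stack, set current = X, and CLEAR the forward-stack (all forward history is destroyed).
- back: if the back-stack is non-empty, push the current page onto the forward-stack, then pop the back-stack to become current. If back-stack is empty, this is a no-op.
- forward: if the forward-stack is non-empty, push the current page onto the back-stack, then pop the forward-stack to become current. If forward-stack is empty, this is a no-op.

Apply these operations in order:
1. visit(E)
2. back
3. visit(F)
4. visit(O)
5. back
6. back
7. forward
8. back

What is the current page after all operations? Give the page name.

After 1 (visit(E)): cur=E back=1 fwd=0
After 2 (back): cur=HOME back=0 fwd=1
After 3 (visit(F)): cur=F back=1 fwd=0
After 4 (visit(O)): cur=O back=2 fwd=0
After 5 (back): cur=F back=1 fwd=1
After 6 (back): cur=HOME back=0 fwd=2
After 7 (forward): cur=F back=1 fwd=1
After 8 (back): cur=HOME back=0 fwd=2

Answer: HOME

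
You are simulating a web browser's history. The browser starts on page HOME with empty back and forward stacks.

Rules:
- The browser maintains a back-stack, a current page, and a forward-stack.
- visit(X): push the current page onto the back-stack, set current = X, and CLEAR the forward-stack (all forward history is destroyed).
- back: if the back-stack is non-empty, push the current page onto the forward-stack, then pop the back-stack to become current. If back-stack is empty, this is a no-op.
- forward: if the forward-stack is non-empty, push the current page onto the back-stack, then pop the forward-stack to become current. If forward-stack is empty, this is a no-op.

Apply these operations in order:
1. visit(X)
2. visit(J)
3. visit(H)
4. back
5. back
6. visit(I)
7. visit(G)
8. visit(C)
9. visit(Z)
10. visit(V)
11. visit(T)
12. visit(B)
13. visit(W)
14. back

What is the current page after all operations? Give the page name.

Answer: B

Derivation:
After 1 (visit(X)): cur=X back=1 fwd=0
After 2 (visit(J)): cur=J back=2 fwd=0
After 3 (visit(H)): cur=H back=3 fwd=0
After 4 (back): cur=J back=2 fwd=1
After 5 (back): cur=X back=1 fwd=2
After 6 (visit(I)): cur=I back=2 fwd=0
After 7 (visit(G)): cur=G back=3 fwd=0
After 8 (visit(C)): cur=C back=4 fwd=0
After 9 (visit(Z)): cur=Z back=5 fwd=0
After 10 (visit(V)): cur=V back=6 fwd=0
After 11 (visit(T)): cur=T back=7 fwd=0
After 12 (visit(B)): cur=B back=8 fwd=0
After 13 (visit(W)): cur=W back=9 fwd=0
After 14 (back): cur=B back=8 fwd=1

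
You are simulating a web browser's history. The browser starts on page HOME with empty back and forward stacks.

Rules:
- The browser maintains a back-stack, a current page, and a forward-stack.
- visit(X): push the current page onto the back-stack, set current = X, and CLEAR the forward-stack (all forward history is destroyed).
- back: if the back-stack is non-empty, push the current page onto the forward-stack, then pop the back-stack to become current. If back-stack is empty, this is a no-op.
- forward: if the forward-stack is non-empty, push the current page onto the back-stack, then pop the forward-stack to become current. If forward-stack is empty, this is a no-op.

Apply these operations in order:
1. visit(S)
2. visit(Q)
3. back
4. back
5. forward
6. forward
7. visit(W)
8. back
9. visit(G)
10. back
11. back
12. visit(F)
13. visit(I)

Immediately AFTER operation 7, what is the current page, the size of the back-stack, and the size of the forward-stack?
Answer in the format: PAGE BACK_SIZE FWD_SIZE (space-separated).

After 1 (visit(S)): cur=S back=1 fwd=0
After 2 (visit(Q)): cur=Q back=2 fwd=0
After 3 (back): cur=S back=1 fwd=1
After 4 (back): cur=HOME back=0 fwd=2
After 5 (forward): cur=S back=1 fwd=1
After 6 (forward): cur=Q back=2 fwd=0
After 7 (visit(W)): cur=W back=3 fwd=0

W 3 0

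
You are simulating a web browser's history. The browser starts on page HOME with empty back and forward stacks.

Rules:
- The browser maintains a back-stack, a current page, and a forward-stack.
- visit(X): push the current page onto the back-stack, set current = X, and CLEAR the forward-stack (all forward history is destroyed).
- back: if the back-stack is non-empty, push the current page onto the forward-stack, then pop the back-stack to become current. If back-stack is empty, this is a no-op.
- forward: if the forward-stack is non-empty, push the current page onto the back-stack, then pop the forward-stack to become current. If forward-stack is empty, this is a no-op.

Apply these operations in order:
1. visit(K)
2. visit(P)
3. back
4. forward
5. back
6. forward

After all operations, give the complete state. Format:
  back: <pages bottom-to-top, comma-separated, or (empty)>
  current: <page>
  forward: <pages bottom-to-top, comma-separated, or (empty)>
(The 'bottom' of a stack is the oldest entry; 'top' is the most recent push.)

Answer: back: HOME,K
current: P
forward: (empty)

Derivation:
After 1 (visit(K)): cur=K back=1 fwd=0
After 2 (visit(P)): cur=P back=2 fwd=0
After 3 (back): cur=K back=1 fwd=1
After 4 (forward): cur=P back=2 fwd=0
After 5 (back): cur=K back=1 fwd=1
After 6 (forward): cur=P back=2 fwd=0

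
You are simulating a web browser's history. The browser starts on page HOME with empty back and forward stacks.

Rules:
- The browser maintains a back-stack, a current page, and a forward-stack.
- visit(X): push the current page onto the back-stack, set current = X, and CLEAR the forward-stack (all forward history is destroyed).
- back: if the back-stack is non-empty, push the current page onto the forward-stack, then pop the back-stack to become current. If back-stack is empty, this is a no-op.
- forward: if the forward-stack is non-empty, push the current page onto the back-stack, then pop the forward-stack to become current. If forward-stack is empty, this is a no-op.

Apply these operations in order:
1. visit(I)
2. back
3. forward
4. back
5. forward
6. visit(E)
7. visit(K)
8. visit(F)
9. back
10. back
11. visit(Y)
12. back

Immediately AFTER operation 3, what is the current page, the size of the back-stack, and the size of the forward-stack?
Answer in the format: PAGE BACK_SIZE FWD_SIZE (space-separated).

After 1 (visit(I)): cur=I back=1 fwd=0
After 2 (back): cur=HOME back=0 fwd=1
After 3 (forward): cur=I back=1 fwd=0

I 1 0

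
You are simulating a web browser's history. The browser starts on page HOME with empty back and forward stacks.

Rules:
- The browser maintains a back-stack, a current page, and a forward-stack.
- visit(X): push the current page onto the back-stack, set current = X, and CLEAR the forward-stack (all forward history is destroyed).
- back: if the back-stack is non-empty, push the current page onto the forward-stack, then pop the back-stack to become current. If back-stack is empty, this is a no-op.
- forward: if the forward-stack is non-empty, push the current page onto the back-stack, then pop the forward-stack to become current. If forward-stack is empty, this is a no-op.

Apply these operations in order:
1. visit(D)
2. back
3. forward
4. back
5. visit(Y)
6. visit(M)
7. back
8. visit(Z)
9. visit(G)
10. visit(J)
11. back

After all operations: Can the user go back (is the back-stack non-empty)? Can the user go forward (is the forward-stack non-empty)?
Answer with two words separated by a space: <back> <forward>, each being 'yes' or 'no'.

Answer: yes yes

Derivation:
After 1 (visit(D)): cur=D back=1 fwd=0
After 2 (back): cur=HOME back=0 fwd=1
After 3 (forward): cur=D back=1 fwd=0
After 4 (back): cur=HOME back=0 fwd=1
After 5 (visit(Y)): cur=Y back=1 fwd=0
After 6 (visit(M)): cur=M back=2 fwd=0
After 7 (back): cur=Y back=1 fwd=1
After 8 (visit(Z)): cur=Z back=2 fwd=0
After 9 (visit(G)): cur=G back=3 fwd=0
After 10 (visit(J)): cur=J back=4 fwd=0
After 11 (back): cur=G back=3 fwd=1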